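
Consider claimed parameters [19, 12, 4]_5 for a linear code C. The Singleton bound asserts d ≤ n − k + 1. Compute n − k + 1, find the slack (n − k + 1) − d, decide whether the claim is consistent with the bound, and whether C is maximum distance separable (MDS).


Singleton RHS = n − k + 1 = 8, slack = 4, bound satisfied, not MDS.

Singleton bound: d ≤ n − k + 1.
Here n = 19, k = 12, so n − k + 1 = 8.
Given d = 4, check d ≤ 8: YES.
Slack = (n − k + 1) − d = 4.
The code is NOT MDS (slack = 4 > 0).
Description: the claimed parameters are [19, 12, 4]_5; such a code would be non-MDS.


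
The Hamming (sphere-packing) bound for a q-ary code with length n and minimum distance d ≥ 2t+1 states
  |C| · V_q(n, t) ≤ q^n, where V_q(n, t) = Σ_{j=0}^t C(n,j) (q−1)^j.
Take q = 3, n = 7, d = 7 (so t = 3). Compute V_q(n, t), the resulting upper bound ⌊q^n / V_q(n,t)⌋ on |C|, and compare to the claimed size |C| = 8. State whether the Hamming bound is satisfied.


V_q(n, t) = 379, q^n = 2187, Hamming bound = 5, |C| = 8 > bound (violated).

Step 1: Compute V_q(n, t) = Σ_{j=0}^3 C(n, j) (q−1)^j.
  j = 0: C(7,0)·(2)^0 = 1·1 = 1.
  j = 1: C(7,1)·(2)^1 = 7·2 = 14.
  j = 2: C(7,2)·(2)^2 = 21·4 = 84.
  j = 3: C(7,3)·(2)^3 = 35·8 = 280.
  V_q(n, t) = 1 + 14 + 84 + 280 = 379.
Step 2: q^n = 3^7 = 2187.
Step 3: Hamming bound ⌊q^n / V_q(n,t)⌋ = ⌊2187/379⌋ = 5.
Step 4: Compare |C| = 8 to 5: violated.
The claimed |C| lies above the Hamming bound, so no 3-ary code of length 7 with d ≥ 7 can have 8 codewords.


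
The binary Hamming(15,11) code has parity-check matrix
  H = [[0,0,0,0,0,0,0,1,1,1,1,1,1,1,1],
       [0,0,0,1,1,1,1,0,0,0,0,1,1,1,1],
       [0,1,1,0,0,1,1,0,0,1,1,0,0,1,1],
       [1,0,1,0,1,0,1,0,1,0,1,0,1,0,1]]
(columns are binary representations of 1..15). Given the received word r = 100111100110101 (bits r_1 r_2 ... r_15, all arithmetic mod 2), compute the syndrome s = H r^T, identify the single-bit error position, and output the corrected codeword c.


s = (0, 0, 1, 0)^T, error position = 2, corrected codeword c = 110111100110101

Compute s = H r^T mod 2 one row at a time:
  s_1 = 0 + 0 + 1 + 1 + 0 + 1 + 0 + 1 = 4 ≡ 0 (mod 2).
  s_2 = 1 + 1 + 1 + 1 + 0 + 1 + 0 + 1 = 6 ≡ 0 (mod 2).
  s_3 = 0 + 0 + 1 + 1 + 1 + 1 + 0 + 1 = 5 ≡ 1 (mod 2).
  s_4 = 1 + 0 + 1 + 1 + 0 + 1 + 1 + 1 = 6 ≡ 0 (mod 2).
s = (0, 0, 1, 0)^T — this equals column 2 of H (binary 0010), so error is at position 2.
Correct: flip bit 2 of r = 100111100110101 to get c = 110111100110101.


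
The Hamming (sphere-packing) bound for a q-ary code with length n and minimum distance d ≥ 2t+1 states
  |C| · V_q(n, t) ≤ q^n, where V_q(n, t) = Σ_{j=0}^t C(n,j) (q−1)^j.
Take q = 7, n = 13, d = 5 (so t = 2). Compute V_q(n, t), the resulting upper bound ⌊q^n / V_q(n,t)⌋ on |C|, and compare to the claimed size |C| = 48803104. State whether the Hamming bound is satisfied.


V_q(n, t) = 2887, q^n = 96889010407, Hamming bound = 33560446, |C| = 48803104 > bound (violated).

Step 1: Compute V_q(n, t) = Σ_{j=0}^2 C(n, j) (q−1)^j.
  j = 0: C(13,0)·(6)^0 = 1·1 = 1.
  j = 1: C(13,1)·(6)^1 = 13·6 = 78.
  j = 2: C(13,2)·(6)^2 = 78·36 = 2808.
  V_q(n, t) = 1 + 78 + 2808 = 2887.
Step 2: q^n = 7^13 = 96889010407.
Step 3: Hamming bound ⌊q^n / V_q(n,t)⌋ = ⌊96889010407/2887⌋ = 33560446.
Step 4: Compare |C| = 48803104 to 33560446: violated.
The claimed |C| lies above the Hamming bound, so no 7-ary code of length 13 with d ≥ 5 can have 48803104 codewords.


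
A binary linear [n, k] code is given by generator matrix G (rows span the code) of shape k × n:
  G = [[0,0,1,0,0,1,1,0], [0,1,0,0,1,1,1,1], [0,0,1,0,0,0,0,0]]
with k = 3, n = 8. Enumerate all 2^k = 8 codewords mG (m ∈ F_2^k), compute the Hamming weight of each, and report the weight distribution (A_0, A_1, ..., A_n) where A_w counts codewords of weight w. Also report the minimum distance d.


Weight distribution: A_0 = 1, A_1 = 1, A_2 = 1, A_3 = 2, A_4 = 1, A_5 = 1, A_6 = 1. Minimum distance d = 1.

Enumerate all 2^3 = 8 messages m ∈ F_2^3.
For each, compute codeword c = mG in F_2^8, then tally its weight.
  m = 000 → c = 00000000, weight = 0.
  m = 100 → c = 00100110, weight = 3.
  m = 010 → c = 01001111, weight = 5.
  m = 110 → c = 01101001, weight = 4.
  m = 001 → c = 00100000, weight = 1.
  m = 101 → c = 00000110, weight = 2.
  m = 011 → c = 01101111, weight = 6.
  m = 111 → c = 01001001, weight = 3.
Tally weights:
  weight 0: 1 codewords.
  weight 1: 1 codewords.
  weight 2: 1 codewords.
  weight 3: 2 codewords.
  weight 4: 1 codewords.
  weight 5: 1 codewords.
  weight 6: 1 codewords.
Minimum distance d = smallest w > 0 with A_w > 0 = 1.
Sanity: Σ A_w = 8 = 2^3 = 8 ✓.


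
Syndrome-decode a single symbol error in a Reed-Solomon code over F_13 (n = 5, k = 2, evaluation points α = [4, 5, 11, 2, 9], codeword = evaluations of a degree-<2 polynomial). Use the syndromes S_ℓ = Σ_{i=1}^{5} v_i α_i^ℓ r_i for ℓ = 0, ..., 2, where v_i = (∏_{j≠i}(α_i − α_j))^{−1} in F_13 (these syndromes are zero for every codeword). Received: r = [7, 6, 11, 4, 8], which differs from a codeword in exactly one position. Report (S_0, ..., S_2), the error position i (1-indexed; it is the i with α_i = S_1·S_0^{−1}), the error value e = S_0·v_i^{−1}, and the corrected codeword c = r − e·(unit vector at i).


S = (8, 1, 5), error at position 2, error magnitude e = 4, c = [7, 2, 11, 4, 8].

Step 1: column multipliers v_i = (∏_{j≠i}(α_i − α_j))^{−1} mod 13.
  i = 1 (α = 4): (4−5)(4−11)(4−2)(4−9) = (−1)·(−7)·2·(−5) = −70 ≡ 8, so v_1 = 8^{−1} = 5 (mod 13).
  i = 2 (α = 5): (5−4)(5−11)(5−2)(5−9) = 1·(−6)·3·(−4) = 72 ≡ 7, so v_2 = 7^{−1} = 2 (mod 13).
  i = 3 (α = 11): (11−4)(11−5)(11−2)(11−9) = 7·6·9·2 = 756 ≡ 2, so v_3 = 2^{−1} = 7 (mod 13).
  i = 4 (α = 2): (2−4)(2−5)(2−11)(2−9) = (−2)·(−3)·(−9)·(−7) = 378 ≡ 1, so v_4 = 1^{−1} = 1 (mod 13).
  i = 5 (α = 9): (9−4)(9−5)(9−11)(9−2) = 5·4·(−2)·7 = −280 ≡ 6, so v_5 = 6^{−1} = 11 (mod 13).
  v = [5, 2, 7, 1, 11].
Step 2: syndromes of r = [7, 6, 11, 4, 8] (all sums mod 13).
  S_0 = Σ v_i r_i = 5·7 + 2·6 + 7·11 + 1·4 + 11·8 = 216 ≡ 8.
  S_1 = Σ v_i α_i r_i = 5·4·7 + 2·5·6 + 7·11·11 + 1·2·4 + 11·9·8 = 1847 ≡ 1.
  α_i^2 mod 13 = [3, 12, 4, 4, 3].
  S_2 = Σ v_i α_i^2 r_i = 5·3·7 + 2·12·6 + 7·4·11 + 1·4·4 + 11·3·8 = 837 ≡ 5.
  S = (8, 1, 5) ≠ 0, so r is not a codeword (an error is present).
Step 3: locate the error. For a single error e at position i, S_ℓ = v_i·e·α_i^ℓ, so α_err = S_1/S_0.
  S_0^{−1} = 8^{−1} = 5 (mod 13), so α_err = 1·5 = 5 ≡ 5 = α_2. Error position i = 2.
  Consistency check: S_2/S_1 = 5·1 = 5 ≡ 5 = α_err ✓ (single-error assumption holds).
Step 4: error magnitude e = S_0/v_2 = S_0·∏_{j≠2}(α_2 − α_j) = 8·7 = 56 ≡ 4 (mod 13).
Step 5: correct position 2: c_2 = r_2 − e = 6 − 4 ≡ 2 (mod 13). Hence c = [7, 2, 11, 4, 8].
  Check: interpolating c through the α_i gives m(x) = 1 + 8·x (degree < 2) with m(α_i) = c_i for every i, so c is indeed a codeword.


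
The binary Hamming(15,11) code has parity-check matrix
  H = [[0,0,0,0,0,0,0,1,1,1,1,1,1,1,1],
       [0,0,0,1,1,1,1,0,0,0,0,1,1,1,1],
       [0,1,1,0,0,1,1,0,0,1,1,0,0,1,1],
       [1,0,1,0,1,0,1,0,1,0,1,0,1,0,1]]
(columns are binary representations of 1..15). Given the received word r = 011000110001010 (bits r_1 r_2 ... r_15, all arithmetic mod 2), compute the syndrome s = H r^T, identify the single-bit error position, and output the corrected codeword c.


s = (1, 1, 0, 0)^T, error position = 12, corrected codeword c = 011000110000010

Compute s = H r^T mod 2 one row at a time:
  s_1 = 1 + 0 + 0 + 0 + 1 + 0 + 1 + 0 = 3 ≡ 1 (mod 2).
  s_2 = 0 + 0 + 0 + 1 + 1 + 0 + 1 + 0 = 3 ≡ 1 (mod 2).
  s_3 = 1 + 1 + 0 + 1 + 0 + 0 + 1 + 0 = 4 ≡ 0 (mod 2).
  s_4 = 0 + 1 + 0 + 1 + 0 + 0 + 0 + 0 = 2 ≡ 0 (mod 2).
s = (1, 1, 0, 0)^T — this equals column 12 of H (binary 1100), so error is at position 12.
Correct: flip bit 12 of r = 011000110001010 to get c = 011000110000010.


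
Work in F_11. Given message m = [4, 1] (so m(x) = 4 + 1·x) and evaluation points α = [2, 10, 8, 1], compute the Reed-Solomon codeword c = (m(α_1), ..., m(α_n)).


c = [6, 3, 1, 5]

Message polynomial: m(x) = 4 + 1·x (mod 11).
For each evaluation point α_i, compute m(α_i) mod 11:
  α_1 = 2: Horner steps 1 → 6, so m(2) = 6.
  α_2 = 10: Horner steps 1 → 3, so m(10) = 3.
  α_3 = 8: Horner steps 1 → 1, so m(8) = 1.
  α_4 = 1: Horner steps 1 → 5, so m(1) = 5.
Codeword c = [6, 3, 1, 5] ∈ F_11^4.


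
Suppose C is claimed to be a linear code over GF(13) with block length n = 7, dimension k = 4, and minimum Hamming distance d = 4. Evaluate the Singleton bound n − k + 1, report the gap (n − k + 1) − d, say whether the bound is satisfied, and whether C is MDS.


Singleton RHS = n − k + 1 = 4, slack = 0, bound satisfied, MDS.

Singleton bound: d ≤ n − k + 1.
Here n = 7, k = 4, so n − k + 1 = 4.
Given d = 4, check d ≤ 4: YES.
Slack = (n − k + 1) − d = 0.
The code is MDS (slack = 0).
Description: the claimed parameters are [7, 4, 4]_13; such a code would be MDS (meets Singleton bound).


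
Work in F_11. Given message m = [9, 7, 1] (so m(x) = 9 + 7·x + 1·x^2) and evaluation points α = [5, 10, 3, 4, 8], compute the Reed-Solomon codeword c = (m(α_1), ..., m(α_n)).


c = [3, 3, 6, 9, 8]

Message polynomial: m(x) = 9 + 7·x + 1·x^2 (mod 11).
For each evaluation point α_i, compute m(α_i) mod 11:
  α_1 = 5: Horner steps 1 → 1 → 3, so m(5) = 3.
  α_2 = 10: Horner steps 1 → 6 → 3, so m(10) = 3.
  α_3 = 3: Horner steps 1 → 10 → 6, so m(3) = 6.
  α_4 = 4: Horner steps 1 → 0 → 9, so m(4) = 9.
  α_5 = 8: Horner steps 1 → 4 → 8, so m(8) = 8.
Codeword c = [3, 3, 6, 9, 8] ∈ F_11^5.


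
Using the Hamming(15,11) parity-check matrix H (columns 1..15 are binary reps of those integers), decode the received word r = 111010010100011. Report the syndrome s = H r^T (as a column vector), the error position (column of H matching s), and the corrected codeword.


s = (0, 1, 1, 0)^T, error position = 6, corrected codeword c = 111011010100011

Compute s = H r^T mod 2 one row at a time:
  s_1 = 1 + 0 + 1 + 0 + 0 + 0 + 1 + 1 = 4 ≡ 0 (mod 2).
  s_2 = 0 + 1 + 0 + 0 + 0 + 0 + 1 + 1 = 3 ≡ 1 (mod 2).
  s_3 = 1 + 1 + 0 + 0 + 1 + 0 + 1 + 1 = 5 ≡ 1 (mod 2).
  s_4 = 1 + 1 + 1 + 0 + 0 + 0 + 0 + 1 = 4 ≡ 0 (mod 2).
s = (0, 1, 1, 0)^T — this equals column 6 of H (binary 0110), so error is at position 6.
Correct: flip bit 6 of r = 111010010100011 to get c = 111011010100011.


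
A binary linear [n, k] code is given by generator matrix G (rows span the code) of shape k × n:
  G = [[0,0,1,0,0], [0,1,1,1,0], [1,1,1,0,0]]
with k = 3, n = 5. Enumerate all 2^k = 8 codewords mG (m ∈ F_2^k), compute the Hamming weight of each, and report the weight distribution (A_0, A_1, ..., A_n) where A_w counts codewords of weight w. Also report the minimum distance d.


Weight distribution: A_0 = 1, A_1 = 1, A_2 = 3, A_3 = 3. Minimum distance d = 1.

Enumerate all 2^3 = 8 messages m ∈ F_2^3.
For each, compute codeword c = mG in F_2^5, then tally its weight.
  m = 000 → c = 00000, weight = 0.
  m = 100 → c = 00100, weight = 1.
  m = 010 → c = 01110, weight = 3.
  m = 110 → c = 01010, weight = 2.
  m = 001 → c = 11100, weight = 3.
  m = 101 → c = 11000, weight = 2.
  m = 011 → c = 10010, weight = 2.
  m = 111 → c = 10110, weight = 3.
Tally weights:
  weight 0: 1 codewords.
  weight 1: 1 codewords.
  weight 2: 3 codewords.
  weight 3: 3 codewords.
Minimum distance d = smallest w > 0 with A_w > 0 = 1.
Sanity: Σ A_w = 8 = 2^3 = 8 ✓.


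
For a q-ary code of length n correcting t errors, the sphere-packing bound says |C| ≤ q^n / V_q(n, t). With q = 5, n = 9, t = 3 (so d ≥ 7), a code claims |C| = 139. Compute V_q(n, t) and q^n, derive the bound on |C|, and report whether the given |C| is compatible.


V_q(n, t) = 5989, q^n = 1953125, Hamming bound = 326, |C| = 139 ≤ bound (satisfied).

Step 1: Compute V_q(n, t) = Σ_{j=0}^3 C(n, j) (q−1)^j.
  j = 0: C(9,0)·(4)^0 = 1·1 = 1.
  j = 1: C(9,1)·(4)^1 = 9·4 = 36.
  j = 2: C(9,2)·(4)^2 = 36·16 = 576.
  j = 3: C(9,3)·(4)^3 = 84·64 = 5376.
  V_q(n, t) = 1 + 36 + 576 + 5376 = 5989.
Step 2: q^n = 5^9 = 1953125.
Step 3: Hamming bound ⌊q^n / V_q(n,t)⌋ = ⌊1953125/5989⌋ = 326.
Step 4: Compare |C| = 139 to 326: satisfied.
The claimed |C| lies below the Hamming bound.


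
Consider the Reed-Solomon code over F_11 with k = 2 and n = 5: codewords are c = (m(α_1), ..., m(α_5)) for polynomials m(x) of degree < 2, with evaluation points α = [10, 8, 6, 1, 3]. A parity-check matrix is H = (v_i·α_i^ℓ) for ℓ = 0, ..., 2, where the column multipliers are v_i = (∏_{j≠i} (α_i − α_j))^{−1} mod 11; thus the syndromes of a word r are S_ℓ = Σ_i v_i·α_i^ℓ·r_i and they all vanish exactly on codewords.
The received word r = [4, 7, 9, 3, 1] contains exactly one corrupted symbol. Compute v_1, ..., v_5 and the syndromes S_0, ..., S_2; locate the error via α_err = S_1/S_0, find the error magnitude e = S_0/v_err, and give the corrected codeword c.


S = (6, 5, 6), error at position 1, error magnitude e = 10, c = [5, 7, 9, 3, 1].

Step 1: column multipliers v_i = (∏_{j≠i}(α_i − α_j))^{−1} mod 11.
  i = 1 (α = 10): (10−8)(10−6)(10−1)(10−3) = 2·4·9·7 = 504 ≡ 9, so v_1 = 9^{−1} = 5 (mod 11).
  i = 2 (α = 8): (8−10)(8−6)(8−1)(8−3) = (−2)·2·7·5 = −140 ≡ 3, so v_2 = 3^{−1} = 4 (mod 11).
  i = 3 (α = 6): (6−10)(6−8)(6−1)(6−3) = (−4)·(−2)·5·3 = 120 ≡ 10, so v_3 = 10^{−1} = 10 (mod 11).
  i = 4 (α = 1): (1−10)(1−8)(1−6)(1−3) = (−9)·(−7)·(−5)·(−2) = 630 ≡ 3, so v_4 = 3^{−1} = 4 (mod 11).
  i = 5 (α = 3): (3−10)(3−8)(3−6)(3−1) = (−7)·(−5)·(−3)·2 = −210 ≡ 10, so v_5 = 10^{−1} = 10 (mod 11).
  v = [5, 4, 10, 4, 10].
Step 2: syndromes of r = [4, 7, 9, 3, 1] (all sums mod 11).
  S_0 = Σ v_i r_i = 5·4 + 4·7 + 10·9 + 4·3 + 10·1 = 160 ≡ 6.
  S_1 = Σ v_i α_i r_i = 5·10·4 + 4·8·7 + 10·6·9 + 4·1·3 + 10·3·1 = 1006 ≡ 5.
  α_i^2 mod 11 = [1, 9, 3, 1, 9].
  S_2 = Σ v_i α_i^2 r_i = 5·1·4 + 4·9·7 + 10·3·9 + 4·1·3 + 10·9·1 = 644 ≡ 6.
  S = (6, 5, 6) ≠ 0, so r is not a codeword (an error is present).
Step 3: locate the error. For a single error e at position i, S_ℓ = v_i·e·α_i^ℓ, so α_err = S_1/S_0.
  S_0^{−1} = 6^{−1} = 2 (mod 11), so α_err = 5·2 = 10 ≡ 10 = α_1. Error position i = 1.
  Consistency check: S_2/S_1 = 6·9 = 54 ≡ 10 = α_err ✓ (single-error assumption holds).
Step 4: error magnitude e = S_0/v_1 = S_0·∏_{j≠1}(α_1 − α_j) = 6·9 = 54 ≡ 10 (mod 11).
Step 5: correct position 1: c_1 = r_1 − e = 4 − 10 ≡ 5 (mod 11). Hence c = [5, 7, 9, 3, 1].
  Check: interpolating c through the α_i gives m(x) = 4 + 10·x (degree < 2) with m(α_i) = c_i for every i, so c is indeed a codeword.


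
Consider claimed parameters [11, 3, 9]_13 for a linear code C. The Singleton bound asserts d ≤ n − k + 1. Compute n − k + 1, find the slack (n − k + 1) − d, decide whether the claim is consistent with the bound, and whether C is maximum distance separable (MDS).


Singleton RHS = n − k + 1 = 9, slack = 0, bound satisfied, MDS.

Singleton bound: d ≤ n − k + 1.
Here n = 11, k = 3, so n − k + 1 = 9.
Given d = 9, check d ≤ 9: YES.
Slack = (n − k + 1) − d = 0.
The code is MDS (slack = 0).
Description: the claimed parameters are [11, 3, 9]_13; such a code would be MDS (meets Singleton bound).


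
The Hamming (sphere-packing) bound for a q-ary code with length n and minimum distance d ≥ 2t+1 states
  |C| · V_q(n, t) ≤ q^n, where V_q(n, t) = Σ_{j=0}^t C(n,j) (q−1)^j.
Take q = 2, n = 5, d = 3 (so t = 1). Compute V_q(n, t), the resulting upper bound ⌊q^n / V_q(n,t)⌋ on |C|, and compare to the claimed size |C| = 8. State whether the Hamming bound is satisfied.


V_q(n, t) = 6, q^n = 32, Hamming bound = 5, |C| = 8 > bound (violated).

Step 1: Compute V_q(n, t) = Σ_{j=0}^1 C(n, j) (q−1)^j.
  j = 0: C(5,0)·(1)^0 = 1·1 = 1.
  j = 1: C(5,1)·(1)^1 = 5·1 = 5.
  V_q(n, t) = 1 + 5 = 6.
Step 2: q^n = 2^5 = 32.
Step 3: Hamming bound ⌊q^n / V_q(n,t)⌋ = ⌊32/6⌋ = 5.
Step 4: Compare |C| = 8 to 5: violated.
The claimed |C| lies above the Hamming bound, so no 2-ary code of length 5 with d ≥ 3 can have 8 codewords.


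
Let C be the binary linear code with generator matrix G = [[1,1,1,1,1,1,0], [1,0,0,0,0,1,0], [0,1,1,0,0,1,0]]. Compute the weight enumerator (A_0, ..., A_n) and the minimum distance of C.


Weight distribution: A_0 = 1, A_2 = 1, A_3 = 4, A_4 = 1, A_6 = 1. Minimum distance d = 2.

Enumerate all 2^3 = 8 messages m ∈ F_2^3.
For each, compute codeword c = mG in F_2^7, then tally its weight.
  m = 000 → c = 0000000, weight = 0.
  m = 100 → c = 1111110, weight = 6.
  m = 010 → c = 1000010, weight = 2.
  m = 110 → c = 0111100, weight = 4.
  m = 001 → c = 0110010, weight = 3.
  m = 101 → c = 1001100, weight = 3.
  m = 011 → c = 1110000, weight = 3.
  m = 111 → c = 0001110, weight = 3.
Tally weights:
  weight 0: 1 codewords.
  weight 2: 1 codewords.
  weight 3: 4 codewords.
  weight 4: 1 codewords.
  weight 6: 1 codewords.
Minimum distance d = smallest w > 0 with A_w > 0 = 2.
Sanity: Σ A_w = 8 = 2^3 = 8 ✓.


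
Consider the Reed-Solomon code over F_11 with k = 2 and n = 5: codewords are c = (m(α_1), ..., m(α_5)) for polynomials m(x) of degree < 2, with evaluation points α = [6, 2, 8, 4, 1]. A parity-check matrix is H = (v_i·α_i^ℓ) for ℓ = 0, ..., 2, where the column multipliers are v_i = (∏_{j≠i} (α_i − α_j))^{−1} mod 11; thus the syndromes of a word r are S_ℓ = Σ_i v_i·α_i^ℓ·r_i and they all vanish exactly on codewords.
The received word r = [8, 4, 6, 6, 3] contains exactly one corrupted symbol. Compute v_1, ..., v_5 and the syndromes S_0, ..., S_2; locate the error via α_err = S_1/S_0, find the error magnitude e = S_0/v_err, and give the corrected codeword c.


S = (3, 2, 5), error at position 3, error magnitude e = 7, c = [8, 4, 10, 6, 3].

Step 1: column multipliers v_i = (∏_{j≠i}(α_i − α_j))^{−1} mod 11.
  i = 1 (α = 6): (6−2)(6−8)(6−4)(6−1) = 4·(−2)·2·5 = −80 ≡ 8, so v_1 = 8^{−1} = 7 (mod 11).
  i = 2 (α = 2): (2−6)(2−8)(2−4)(2−1) = (−4)·(−6)·(−2)·1 = −48 ≡ 7, so v_2 = 7^{−1} = 8 (mod 11).
  i = 3 (α = 8): (8−6)(8−2)(8−4)(8−1) = 2·6·4·7 = 336 ≡ 6, so v_3 = 6^{−1} = 2 (mod 11).
  i = 4 (α = 4): (4−6)(4−2)(4−8)(4−1) = (−2)·2·(−4)·3 = 48 ≡ 4, so v_4 = 4^{−1} = 3 (mod 11).
  i = 5 (α = 1): (1−6)(1−2)(1−8)(1−4) = (−5)·(−1)·(−7)·(−3) = 105 ≡ 6, so v_5 = 6^{−1} = 2 (mod 11).
  v = [7, 8, 2, 3, 2].
Step 2: syndromes of r = [8, 4, 6, 6, 3] (all sums mod 11).
  S_0 = Σ v_i r_i = 7·8 + 8·4 + 2·6 + 3·6 + 2·3 = 124 ≡ 3.
  S_1 = Σ v_i α_i r_i = 7·6·8 + 8·2·4 + 2·8·6 + 3·4·6 + 2·1·3 = 574 ≡ 2.
  α_i^2 mod 11 = [3, 4, 9, 5, 1].
  S_2 = Σ v_i α_i^2 r_i = 7·3·8 + 8·4·4 + 2·9·6 + 3·5·6 + 2·1·3 = 500 ≡ 5.
  S = (3, 2, 5) ≠ 0, so r is not a codeword (an error is present).
Step 3: locate the error. For a single error e at position i, S_ℓ = v_i·e·α_i^ℓ, so α_err = S_1/S_0.
  S_0^{−1} = 3^{−1} = 4 (mod 11), so α_err = 2·4 = 8 ≡ 8 = α_3. Error position i = 3.
  Consistency check: S_2/S_1 = 5·6 = 30 ≡ 8 = α_err ✓ (single-error assumption holds).
Step 4: error magnitude e = S_0/v_3 = S_0·∏_{j≠3}(α_3 − α_j) = 3·6 = 18 ≡ 7 (mod 11).
Step 5: correct position 3: c_3 = r_3 − e = 6 − 7 ≡ 10 (mod 11). Hence c = [8, 4, 10, 6, 3].
  Check: interpolating c through the α_i gives m(x) = 2 + 1·x (degree < 2) with m(α_i) = c_i for every i, so c is indeed a codeword.


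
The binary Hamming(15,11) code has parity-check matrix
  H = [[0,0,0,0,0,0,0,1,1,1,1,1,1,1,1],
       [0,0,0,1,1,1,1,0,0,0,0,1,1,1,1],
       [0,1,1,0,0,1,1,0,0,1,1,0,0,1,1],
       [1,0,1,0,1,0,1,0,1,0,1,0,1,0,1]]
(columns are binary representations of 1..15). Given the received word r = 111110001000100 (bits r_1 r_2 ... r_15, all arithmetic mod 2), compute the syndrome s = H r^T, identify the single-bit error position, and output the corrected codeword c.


s = (0, 1, 0, 1)^T, error position = 5, corrected codeword c = 111100001000100

Compute s = H r^T mod 2 one row at a time:
  s_1 = 0 + 1 + 0 + 0 + 0 + 1 + 0 + 0 = 2 ≡ 0 (mod 2).
  s_2 = 1 + 1 + 0 + 0 + 0 + 1 + 0 + 0 = 3 ≡ 1 (mod 2).
  s_3 = 1 + 1 + 0 + 0 + 0 + 0 + 0 + 0 = 2 ≡ 0 (mod 2).
  s_4 = 1 + 1 + 1 + 0 + 1 + 0 + 1 + 0 = 5 ≡ 1 (mod 2).
s = (0, 1, 0, 1)^T — this equals column 5 of H (binary 0101), so error is at position 5.
Correct: flip bit 5 of r = 111110001000100 to get c = 111100001000100.


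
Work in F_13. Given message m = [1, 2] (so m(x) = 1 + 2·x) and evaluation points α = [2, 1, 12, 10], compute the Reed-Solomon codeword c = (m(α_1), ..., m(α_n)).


c = [5, 3, 12, 8]

Message polynomial: m(x) = 1 + 2·x (mod 13).
For each evaluation point α_i, compute m(α_i) mod 13:
  α_1 = 2: Horner steps 2 → 5, so m(2) = 5.
  α_2 = 1: Horner steps 2 → 3, so m(1) = 3.
  α_3 = 12: Horner steps 2 → 12, so m(12) = 12.
  α_4 = 10: Horner steps 2 → 8, so m(10) = 8.
Codeword c = [5, 3, 12, 8] ∈ F_13^4.


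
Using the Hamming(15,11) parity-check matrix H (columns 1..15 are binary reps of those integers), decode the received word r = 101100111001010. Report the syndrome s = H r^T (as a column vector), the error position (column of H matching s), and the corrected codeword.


s = (0, 0, 1, 0)^T, error position = 2, corrected codeword c = 111100111001010

Compute s = H r^T mod 2 one row at a time:
  s_1 = 1 + 1 + 0 + 0 + 1 + 0 + 1 + 0 = 4 ≡ 0 (mod 2).
  s_2 = 1 + 0 + 0 + 1 + 1 + 0 + 1 + 0 = 4 ≡ 0 (mod 2).
  s_3 = 0 + 1 + 0 + 1 + 0 + 0 + 1 + 0 = 3 ≡ 1 (mod 2).
  s_4 = 1 + 1 + 0 + 1 + 1 + 0 + 0 + 0 = 4 ≡ 0 (mod 2).
s = (0, 0, 1, 0)^T — this equals column 2 of H (binary 0010), so error is at position 2.
Correct: flip bit 2 of r = 101100111001010 to get c = 111100111001010.


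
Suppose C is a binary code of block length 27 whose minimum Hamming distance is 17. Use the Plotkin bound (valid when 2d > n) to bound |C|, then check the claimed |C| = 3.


Plotkin bound M ≤ 4; given |C| = 3 ≤ bound (satisfied).

Check applicability: 2d = 34, n = 27.
2d − n = 7 > 0, so Plotkin applies.
Compute d/(2d−n) = 17/7 ≈ 2.4286.
⌊d/(2d−n)⌋ = 2.
Plotkin bound: M ≤ 2·2 = 4.
Given |C| = 3, check: satisfied.
This |C| is below the Plotkin bound.


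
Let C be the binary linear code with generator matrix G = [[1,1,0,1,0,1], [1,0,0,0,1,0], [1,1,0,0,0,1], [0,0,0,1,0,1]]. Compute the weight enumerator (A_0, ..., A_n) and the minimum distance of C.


Weight distribution: A_0 = 1, A_1 = 2, A_2 = 4, A_3 = 6, A_4 = 3. Minimum distance d = 1.

Enumerate all 2^4 = 16 messages m ∈ F_2^4.
For each, compute codeword c = mG in F_2^6, then tally its weight.
  m = 0000 → c = 000000, weight = 0.
  m = 1000 → c = 110101, weight = 4.
  m = 0100 → c = 100010, weight = 2.
  m = 1100 → c = 010111, weight = 4.
  m = 0010 → c = 110001, weight = 3.
  m = 1010 → c = 000100, weight = 1.
  m = 0110 → c = 010011, weight = 3.
  m = 1110 → c = 100110, weight = 3.
  m = 0001 → c = 000101, weight = 2.
  m = 1001 → c = 110000, weight = 2.
  m = 0101 → c = 100111, weight = 4.
  m = 1101 → c = 010010, weight = 2.
  m = 0011 → c = 110100, weight = 3.
  m = 1011 → c = 000001, weight = 1.
  m = 0111 → c = 010110, weight = 3.
  m = 1111 → c = 100011, weight = 3.
Tally weights:
  weight 0: 1 codewords.
  weight 1: 2 codewords.
  weight 2: 4 codewords.
  weight 3: 6 codewords.
  weight 4: 3 codewords.
Minimum distance d = smallest w > 0 with A_w > 0 = 1.
Sanity: Σ A_w = 16 = 2^4 = 16 ✓.


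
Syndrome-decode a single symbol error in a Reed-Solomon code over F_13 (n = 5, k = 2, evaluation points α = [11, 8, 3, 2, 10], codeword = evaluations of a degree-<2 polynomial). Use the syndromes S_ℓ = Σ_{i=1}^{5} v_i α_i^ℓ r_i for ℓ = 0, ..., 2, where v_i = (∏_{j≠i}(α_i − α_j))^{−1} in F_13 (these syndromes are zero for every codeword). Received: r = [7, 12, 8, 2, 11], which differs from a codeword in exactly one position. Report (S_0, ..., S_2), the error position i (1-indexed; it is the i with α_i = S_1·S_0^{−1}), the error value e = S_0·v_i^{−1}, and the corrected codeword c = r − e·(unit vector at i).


S = (2, 9, 8), error at position 1, error magnitude e = 3, c = [4, 12, 8, 2, 11].

Step 1: column multipliers v_i = (∏_{j≠i}(α_i − α_j))^{−1} mod 13.
  i = 1 (α = 11): (11−8)(11−3)(11−2)(11−10) = 3·8·9·1 = 216 ≡ 8, so v_1 = 8^{−1} = 5 (mod 13).
  i = 2 (α = 8): (8−11)(8−3)(8−2)(8−10) = (−3)·5·6·(−2) = 180 ≡ 11, so v_2 = 11^{−1} = 6 (mod 13).
  i = 3 (α = 3): (3−11)(3−8)(3−2)(3−10) = (−8)·(−5)·1·(−7) = −280 ≡ 6, so v_3 = 6^{−1} = 11 (mod 13).
  i = 4 (α = 2): (2−11)(2−8)(2−3)(2−10) = (−9)·(−6)·(−1)·(−8) = 432 ≡ 3, so v_4 = 3^{−1} = 9 (mod 13).
  i = 5 (α = 10): (10−11)(10−8)(10−3)(10−2) = (−1)·2·7·8 = −112 ≡ 5, so v_5 = 5^{−1} = 8 (mod 13).
  v = [5, 6, 11, 9, 8].
Step 2: syndromes of r = [7, 12, 8, 2, 11] (all sums mod 13).
  S_0 = Σ v_i r_i = 5·7 + 6·12 + 11·8 + 9·2 + 8·11 = 301 ≡ 2.
  S_1 = Σ v_i α_i r_i = 5·11·7 + 6·8·12 + 11·3·8 + 9·2·2 + 8·10·11 = 2141 ≡ 9.
  α_i^2 mod 13 = [4, 12, 9, 4, 9].
  S_2 = Σ v_i α_i^2 r_i = 5·4·7 + 6·12·12 + 11·9·8 + 9·4·2 + 8·9·11 = 2660 ≡ 8.
  S = (2, 9, 8) ≠ 0, so r is not a codeword (an error is present).
Step 3: locate the error. For a single error e at position i, S_ℓ = v_i·e·α_i^ℓ, so α_err = S_1/S_0.
  S_0^{−1} = 2^{−1} = 7 (mod 13), so α_err = 9·7 = 63 ≡ 11 = α_1. Error position i = 1.
  Consistency check: S_2/S_1 = 8·3 = 24 ≡ 11 = α_err ✓ (single-error assumption holds).
Step 4: error magnitude e = S_0/v_1 = S_0·∏_{j≠1}(α_1 − α_j) = 2·8 = 16 ≡ 3 (mod 13).
Step 5: correct position 1: c_1 = r_1 − e = 7 − 3 ≡ 4 (mod 13). Hence c = [4, 12, 8, 2, 11].
  Check: interpolating c through the α_i gives m(x) = 3 + 6·x (degree < 2) with m(α_i) = c_i for every i, so c is indeed a codeword.


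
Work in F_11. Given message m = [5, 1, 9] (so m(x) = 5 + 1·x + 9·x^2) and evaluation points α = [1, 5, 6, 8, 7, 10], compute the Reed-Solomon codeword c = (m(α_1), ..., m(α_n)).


c = [4, 4, 5, 6, 2, 2]

Message polynomial: m(x) = 5 + 1·x + 9·x^2 (mod 11).
For each evaluation point α_i, compute m(α_i) mod 11:
  α_1 = 1: Horner steps 9 → 10 → 4, so m(1) = 4.
  α_2 = 5: Horner steps 9 → 2 → 4, so m(5) = 4.
  α_3 = 6: Horner steps 9 → 0 → 5, so m(6) = 5.
  α_4 = 8: Horner steps 9 → 7 → 6, so m(8) = 6.
  α_5 = 7: Horner steps 9 → 9 → 2, so m(7) = 2.
  α_6 = 10: Horner steps 9 → 3 → 2, so m(10) = 2.
Codeword c = [4, 4, 5, 6, 2, 2] ∈ F_11^6.


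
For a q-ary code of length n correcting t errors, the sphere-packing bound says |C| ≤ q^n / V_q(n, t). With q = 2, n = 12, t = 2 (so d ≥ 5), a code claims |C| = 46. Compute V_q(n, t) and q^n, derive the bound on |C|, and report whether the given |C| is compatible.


V_q(n, t) = 79, q^n = 4096, Hamming bound = 51, |C| = 46 ≤ bound (satisfied).

Step 1: Compute V_q(n, t) = Σ_{j=0}^2 C(n, j) (q−1)^j.
  j = 0: C(12,0)·(1)^0 = 1·1 = 1.
  j = 1: C(12,1)·(1)^1 = 12·1 = 12.
  j = 2: C(12,2)·(1)^2 = 66·1 = 66.
  V_q(n, t) = 1 + 12 + 66 = 79.
Step 2: q^n = 2^12 = 4096.
Step 3: Hamming bound ⌊q^n / V_q(n,t)⌋ = ⌊4096/79⌋ = 51.
Step 4: Compare |C| = 46 to 51: satisfied.
The claimed |C| lies below the Hamming bound.


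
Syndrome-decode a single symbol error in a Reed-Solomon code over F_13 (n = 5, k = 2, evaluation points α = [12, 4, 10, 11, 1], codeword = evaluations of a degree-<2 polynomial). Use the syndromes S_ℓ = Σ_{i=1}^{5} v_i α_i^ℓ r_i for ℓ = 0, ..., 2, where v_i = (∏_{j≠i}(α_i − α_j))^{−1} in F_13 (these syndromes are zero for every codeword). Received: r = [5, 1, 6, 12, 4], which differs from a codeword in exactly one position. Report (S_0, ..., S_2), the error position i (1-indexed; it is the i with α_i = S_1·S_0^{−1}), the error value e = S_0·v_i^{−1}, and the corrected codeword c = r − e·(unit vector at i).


S = (3, 12, 9), error at position 2, error magnitude e = 5, c = [5, 9, 6, 12, 4].

Step 1: column multipliers v_i = (∏_{j≠i}(α_i − α_j))^{−1} mod 13.
  i = 1 (α = 12): (12−4)(12−10)(12−11)(12−1) = 8·2·1·11 = 176 ≡ 7, so v_1 = 7^{−1} = 2 (mod 13).
  i = 2 (α = 4): (4−12)(4−10)(4−11)(4−1) = (−8)·(−6)·(−7)·3 = −1008 ≡ 6, so v_2 = 6^{−1} = 11 (mod 13).
  i = 3 (α = 10): (10−12)(10−4)(10−11)(10−1) = (−2)·6·(−1)·9 = 108 ≡ 4, so v_3 = 4^{−1} = 10 (mod 13).
  i = 4 (α = 11): (11−12)(11−4)(11−10)(11−1) = (−1)·7·1·10 = −70 ≡ 8, so v_4 = 8^{−1} = 5 (mod 13).
  i = 5 (α = 1): (1−12)(1−4)(1−10)(1−11) = (−11)·(−3)·(−9)·(−10) = 2970 ≡ 6, so v_5 = 6^{−1} = 11 (mod 13).
  v = [2, 11, 10, 5, 11].
Step 2: syndromes of r = [5, 1, 6, 12, 4] (all sums mod 13).
  S_0 = Σ v_i r_i = 2·5 + 11·1 + 10·6 + 5·12 + 11·4 = 185 ≡ 3.
  S_1 = Σ v_i α_i r_i = 2·12·5 + 11·4·1 + 10·10·6 + 5·11·12 + 11·1·4 = 1468 ≡ 12.
  α_i^2 mod 13 = [1, 3, 9, 4, 1].
  S_2 = Σ v_i α_i^2 r_i = 2·1·5 + 11·3·1 + 10·9·6 + 5·4·12 + 11·1·4 = 867 ≡ 9.
  S = (3, 12, 9) ≠ 0, so r is not a codeword (an error is present).
Step 3: locate the error. For a single error e at position i, S_ℓ = v_i·e·α_i^ℓ, so α_err = S_1/S_0.
  S_0^{−1} = 3^{−1} = 9 (mod 13), so α_err = 12·9 = 108 ≡ 4 = α_2. Error position i = 2.
  Consistency check: S_2/S_1 = 9·12 = 108 ≡ 4 = α_err ✓ (single-error assumption holds).
Step 4: error magnitude e = S_0/v_2 = S_0·∏_{j≠2}(α_2 − α_j) = 3·6 = 18 ≡ 5 (mod 13).
Step 5: correct position 2: c_2 = r_2 − e = 1 − 5 ≡ 9 (mod 13). Hence c = [5, 9, 6, 12, 4].
  Check: interpolating c through the α_i gives m(x) = 11 + 6·x (degree < 2) with m(α_i) = c_i for every i, so c is indeed a codeword.


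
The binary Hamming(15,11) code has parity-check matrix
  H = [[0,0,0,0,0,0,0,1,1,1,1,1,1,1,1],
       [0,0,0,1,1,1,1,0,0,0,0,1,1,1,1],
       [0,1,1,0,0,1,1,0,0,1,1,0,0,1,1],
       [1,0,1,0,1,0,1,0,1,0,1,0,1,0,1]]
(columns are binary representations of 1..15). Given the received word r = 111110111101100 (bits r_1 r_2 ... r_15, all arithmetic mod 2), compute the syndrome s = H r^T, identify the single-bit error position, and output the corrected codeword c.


s = (1, 1, 0, 0)^T, error position = 12, corrected codeword c = 111110111100100

Compute s = H r^T mod 2 one row at a time:
  s_1 = 1 + 1 + 1 + 0 + 1 + 1 + 0 + 0 = 5 ≡ 1 (mod 2).
  s_2 = 1 + 1 + 0 + 1 + 1 + 1 + 0 + 0 = 5 ≡ 1 (mod 2).
  s_3 = 1 + 1 + 0 + 1 + 1 + 0 + 0 + 0 = 4 ≡ 0 (mod 2).
  s_4 = 1 + 1 + 1 + 1 + 1 + 0 + 1 + 0 = 6 ≡ 0 (mod 2).
s = (1, 1, 0, 0)^T — this equals column 12 of H (binary 1100), so error is at position 12.
Correct: flip bit 12 of r = 111110111101100 to get c = 111110111100100.


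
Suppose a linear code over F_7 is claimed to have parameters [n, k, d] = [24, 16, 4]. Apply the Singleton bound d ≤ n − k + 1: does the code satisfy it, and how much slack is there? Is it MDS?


Singleton RHS = n − k + 1 = 9, slack = 5, bound satisfied, not MDS.

Singleton bound: d ≤ n − k + 1.
Here n = 24, k = 16, so n − k + 1 = 9.
Given d = 4, check d ≤ 9: YES.
Slack = (n − k + 1) − d = 5.
The code is NOT MDS (slack = 5 > 0).
Description: the claimed parameters are [24, 16, 4]_7; such a code would be non-MDS.


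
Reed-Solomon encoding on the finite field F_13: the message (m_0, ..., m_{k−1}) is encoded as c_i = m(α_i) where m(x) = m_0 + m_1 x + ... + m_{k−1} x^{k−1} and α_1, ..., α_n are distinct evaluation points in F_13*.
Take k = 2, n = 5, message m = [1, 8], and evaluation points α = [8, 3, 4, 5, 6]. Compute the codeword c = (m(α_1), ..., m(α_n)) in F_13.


c = [0, 12, 7, 2, 10]

Message polynomial: m(x) = 1 + 8·x (mod 13).
For each evaluation point α_i, compute m(α_i) mod 13:
  α_1 = 8: Horner steps 8 → 0, so m(8) = 0.
  α_2 = 3: Horner steps 8 → 12, so m(3) = 12.
  α_3 = 4: Horner steps 8 → 7, so m(4) = 7.
  α_4 = 5: Horner steps 8 → 2, so m(5) = 2.
  α_5 = 6: Horner steps 8 → 10, so m(6) = 10.
Codeword c = [0, 12, 7, 2, 10] ∈ F_13^5.


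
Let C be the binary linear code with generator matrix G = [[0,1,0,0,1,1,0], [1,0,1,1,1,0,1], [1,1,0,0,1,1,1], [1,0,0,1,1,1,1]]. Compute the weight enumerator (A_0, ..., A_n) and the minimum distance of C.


Weight distribution: A_0 = 1, A_2 = 3, A_3 = 4, A_4 = 3, A_5 = 4, A_6 = 1. Minimum distance d = 2.

Enumerate all 2^4 = 16 messages m ∈ F_2^4.
For each, compute codeword c = mG in F_2^7, then tally its weight.
  m = 0000 → c = 0000000, weight = 0.
  m = 1000 → c = 0100110, weight = 3.
  m = 0100 → c = 1011101, weight = 5.
  m = 1100 → c = 1111011, weight = 6.
  m = 0010 → c = 1100111, weight = 5.
  m = 1010 → c = 1000001, weight = 2.
  m = 0110 → c = 0111010, weight = 4.
  m = 1110 → c = 0011100, weight = 3.
  m = 0001 → c = 1001111, weight = 5.
  m = 1001 → c = 1101001, weight = 4.
  m = 0101 → c = 0010010, weight = 2.
  m = 1101 → c = 0110100, weight = 3.
  m = 0011 → c = 0101000, weight = 2.
  m = 1011 → c = 0001110, weight = 3.
  m = 0111 → c = 1110101, weight = 5.
  m = 1111 → c = 1010011, weight = 4.
Tally weights:
  weight 0: 1 codewords.
  weight 2: 3 codewords.
  weight 3: 4 codewords.
  weight 4: 3 codewords.
  weight 5: 4 codewords.
  weight 6: 1 codewords.
Minimum distance d = smallest w > 0 with A_w > 0 = 2.
Sanity: Σ A_w = 16 = 2^4 = 16 ✓.


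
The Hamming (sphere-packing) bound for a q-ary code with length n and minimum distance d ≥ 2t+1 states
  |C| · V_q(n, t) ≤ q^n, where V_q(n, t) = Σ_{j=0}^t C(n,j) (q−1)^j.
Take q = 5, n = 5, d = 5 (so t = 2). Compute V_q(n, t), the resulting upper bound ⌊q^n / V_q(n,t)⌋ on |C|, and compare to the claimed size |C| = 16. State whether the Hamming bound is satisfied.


V_q(n, t) = 181, q^n = 3125, Hamming bound = 17, |C| = 16 ≤ bound (satisfied).

Step 1: Compute V_q(n, t) = Σ_{j=0}^2 C(n, j) (q−1)^j.
  j = 0: C(5,0)·(4)^0 = 1·1 = 1.
  j = 1: C(5,1)·(4)^1 = 5·4 = 20.
  j = 2: C(5,2)·(4)^2 = 10·16 = 160.
  V_q(n, t) = 1 + 20 + 160 = 181.
Step 2: q^n = 5^5 = 3125.
Step 3: Hamming bound ⌊q^n / V_q(n,t)⌋ = ⌊3125/181⌋ = 17.
Step 4: Compare |C| = 16 to 17: satisfied.
The claimed |C| lies below the Hamming bound.


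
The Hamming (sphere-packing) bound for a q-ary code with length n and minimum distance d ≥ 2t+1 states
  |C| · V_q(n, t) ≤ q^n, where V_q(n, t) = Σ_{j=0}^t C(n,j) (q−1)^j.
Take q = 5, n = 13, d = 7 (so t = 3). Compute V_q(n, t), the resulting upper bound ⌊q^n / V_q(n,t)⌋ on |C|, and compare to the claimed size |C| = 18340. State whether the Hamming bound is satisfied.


V_q(n, t) = 19605, q^n = 1220703125, Hamming bound = 62264, |C| = 18340 ≤ bound (satisfied).

Step 1: Compute V_q(n, t) = Σ_{j=0}^3 C(n, j) (q−1)^j.
  j = 0: C(13,0)·(4)^0 = 1·1 = 1.
  j = 1: C(13,1)·(4)^1 = 13·4 = 52.
  j = 2: C(13,2)·(4)^2 = 78·16 = 1248.
  j = 3: C(13,3)·(4)^3 = 286·64 = 18304.
  V_q(n, t) = 1 + 52 + 1248 + 18304 = 19605.
Step 2: q^n = 5^13 = 1220703125.
Step 3: Hamming bound ⌊q^n / V_q(n,t)⌋ = ⌊1220703125/19605⌋ = 62264.
Step 4: Compare |C| = 18340 to 62264: satisfied.
The claimed |C| lies below the Hamming bound.


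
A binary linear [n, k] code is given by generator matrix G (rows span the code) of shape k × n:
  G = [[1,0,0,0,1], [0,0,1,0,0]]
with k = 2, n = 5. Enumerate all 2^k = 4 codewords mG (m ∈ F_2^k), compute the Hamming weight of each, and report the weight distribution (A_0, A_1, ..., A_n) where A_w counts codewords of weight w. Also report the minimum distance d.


Weight distribution: A_0 = 1, A_1 = 1, A_2 = 1, A_3 = 1. Minimum distance d = 1.

Enumerate all 2^2 = 4 messages m ∈ F_2^2.
For each, compute codeword c = mG in F_2^5, then tally its weight.
  m = 00 → c = 00000, weight = 0.
  m = 10 → c = 10001, weight = 2.
  m = 01 → c = 00100, weight = 1.
  m = 11 → c = 10101, weight = 3.
Tally weights:
  weight 0: 1 codewords.
  weight 1: 1 codewords.
  weight 2: 1 codewords.
  weight 3: 1 codewords.
Minimum distance d = smallest w > 0 with A_w > 0 = 1.
Sanity: Σ A_w = 4 = 2^2 = 4 ✓.


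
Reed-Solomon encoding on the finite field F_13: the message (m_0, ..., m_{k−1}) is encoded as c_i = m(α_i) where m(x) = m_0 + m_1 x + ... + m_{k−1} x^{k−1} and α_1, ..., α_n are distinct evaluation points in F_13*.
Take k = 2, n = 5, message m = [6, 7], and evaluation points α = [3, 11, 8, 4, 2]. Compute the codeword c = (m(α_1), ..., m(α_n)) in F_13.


c = [1, 5, 10, 8, 7]

Message polynomial: m(x) = 6 + 7·x (mod 13).
For each evaluation point α_i, compute m(α_i) mod 13:
  α_1 = 3: Horner steps 7 → 1, so m(3) = 1.
  α_2 = 11: Horner steps 7 → 5, so m(11) = 5.
  α_3 = 8: Horner steps 7 → 10, so m(8) = 10.
  α_4 = 4: Horner steps 7 → 8, so m(4) = 8.
  α_5 = 2: Horner steps 7 → 7, so m(2) = 7.
Codeword c = [1, 5, 10, 8, 7] ∈ F_13^5.


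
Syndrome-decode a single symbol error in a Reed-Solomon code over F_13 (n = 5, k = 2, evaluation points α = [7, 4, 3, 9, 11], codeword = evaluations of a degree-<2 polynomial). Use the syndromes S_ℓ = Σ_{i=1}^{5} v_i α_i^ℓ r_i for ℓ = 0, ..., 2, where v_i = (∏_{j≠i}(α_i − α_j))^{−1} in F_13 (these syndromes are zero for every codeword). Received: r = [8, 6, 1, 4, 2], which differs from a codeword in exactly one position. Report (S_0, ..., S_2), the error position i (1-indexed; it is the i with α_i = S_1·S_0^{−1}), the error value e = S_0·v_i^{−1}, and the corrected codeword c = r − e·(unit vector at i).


S = (9, 3, 1), error at position 4, error magnitude e = 12, c = [8, 6, 1, 5, 2].

Step 1: column multipliers v_i = (∏_{j≠i}(α_i − α_j))^{−1} mod 13.
  i = 1 (α = 7): (7−4)(7−3)(7−9)(7−11) = 3·4·(−2)·(−4) = 96 ≡ 5, so v_1 = 5^{−1} = 8 (mod 13).
  i = 2 (α = 4): (4−7)(4−3)(4−9)(4−11) = (−3)·1·(−5)·(−7) = −105 ≡ 12, so v_2 = 12^{−1} = 12 (mod 13).
  i = 3 (α = 3): (3−7)(3−4)(3−9)(3−11) = (−4)·(−1)·(−6)·(−8) = 192 ≡ 10, so v_3 = 10^{−1} = 4 (mod 13).
  i = 4 (α = 9): (9−7)(9−4)(9−3)(9−11) = 2·5·6·(−2) = −120 ≡ 10, so v_4 = 10^{−1} = 4 (mod 13).
  i = 5 (α = 11): (11−7)(11−4)(11−3)(11−9) = 4·7·8·2 = 448 ≡ 6, so v_5 = 6^{−1} = 11 (mod 13).
  v = [8, 12, 4, 4, 11].
Step 2: syndromes of r = [8, 6, 1, 4, 2] (all sums mod 13).
  S_0 = Σ v_i r_i = 8·8 + 12·6 + 4·1 + 4·4 + 11·2 = 178 ≡ 9.
  S_1 = Σ v_i α_i r_i = 8·7·8 + 12·4·6 + 4·3·1 + 4·9·4 + 11·11·2 = 1134 ≡ 3.
  α_i^2 mod 13 = [10, 3, 9, 3, 4].
  S_2 = Σ v_i α_i^2 r_i = 8·10·8 + 12·3·6 + 4·9·1 + 4·3·4 + 11·4·2 = 1028 ≡ 1.
  S = (9, 3, 1) ≠ 0, so r is not a codeword (an error is present).
Step 3: locate the error. For a single error e at position i, S_ℓ = v_i·e·α_i^ℓ, so α_err = S_1/S_0.
  S_0^{−1} = 9^{−1} = 3 (mod 13), so α_err = 3·3 = 9 ≡ 9 = α_4. Error position i = 4.
  Consistency check: S_2/S_1 = 1·9 = 9 ≡ 9 = α_err ✓ (single-error assumption holds).
Step 4: error magnitude e = S_0/v_4 = S_0·∏_{j≠4}(α_4 − α_j) = 9·10 = 90 ≡ 12 (mod 13).
Step 5: correct position 4: c_4 = r_4 − e = 4 − 12 ≡ 5 (mod 13). Hence c = [8, 6, 1, 5, 2].
  Check: interpolating c through the α_i gives m(x) = 12 + 5·x (degree < 2) with m(α_i) = c_i for every i, so c is indeed a codeword.


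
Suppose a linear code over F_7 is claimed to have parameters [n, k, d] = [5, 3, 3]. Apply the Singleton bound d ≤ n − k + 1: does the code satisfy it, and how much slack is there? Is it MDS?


Singleton RHS = n − k + 1 = 3, slack = 0, bound satisfied, MDS.

Singleton bound: d ≤ n − k + 1.
Here n = 5, k = 3, so n − k + 1 = 3.
Given d = 3, check d ≤ 3: YES.
Slack = (n − k + 1) − d = 0.
The code is MDS (slack = 0).
Description: the claimed parameters are [5, 3, 3]_7; such a code would be MDS (meets Singleton bound).
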